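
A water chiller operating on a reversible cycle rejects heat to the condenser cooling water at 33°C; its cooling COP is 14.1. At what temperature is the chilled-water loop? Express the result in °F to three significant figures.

54.9 °F

For a Carnot refrigerator COP_R = T_C/(T_H − T_C), so T_C = COP·T_H/(1 + COP).
With T_H = 306.15 K, T_C = 14.1 × 306.15/15.10 = 285.88 K.
Converting, 285.88 K = 54.91°F.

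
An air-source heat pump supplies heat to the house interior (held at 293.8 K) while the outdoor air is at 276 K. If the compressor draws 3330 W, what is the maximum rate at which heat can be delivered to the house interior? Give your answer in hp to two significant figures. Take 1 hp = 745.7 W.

74 hp

The reservoir spacing is ΔT = 293.8 − 276 = 17.80 K.
COP_Carnot = T_H/ΔT = 293.80/17.80 = 16.51.
Q̇_max = COP_Carnot × Ẇ = 16.51 × 3330 W = 54960 W = 73.71 hp.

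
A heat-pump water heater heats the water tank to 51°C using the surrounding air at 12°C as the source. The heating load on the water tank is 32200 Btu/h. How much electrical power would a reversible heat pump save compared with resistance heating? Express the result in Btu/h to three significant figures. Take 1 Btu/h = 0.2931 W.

In absolute terms T_C = 285.15 K and T_H = 324.15 K, so ΔT = 39.00 K.
COP_Carnot = T_H/ΔT = 324.15/39.00 = 8.312.
Resistance heating needs Ẇ_res = Q̇_H = 32200 Btu/h; the reversible heat pump needs only Ẇ_hp = Q̇_H/COP = 3874 Btu/h.
Saving = 32200 − 3874 = 28330 Btu/h.

28300 Btu/h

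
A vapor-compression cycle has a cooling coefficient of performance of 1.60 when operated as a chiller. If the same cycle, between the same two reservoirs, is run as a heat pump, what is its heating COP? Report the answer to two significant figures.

The first law on one cycle gives Q_H = Q_C + W, so Q_H/W = Q_C/W + 1.
COP_HP = COP_R + 1 = 1.60 + 1 = 2.60.

2.6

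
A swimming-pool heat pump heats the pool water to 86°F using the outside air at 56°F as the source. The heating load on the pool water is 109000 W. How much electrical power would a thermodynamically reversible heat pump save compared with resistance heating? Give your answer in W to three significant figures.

103000 W

In absolute terms T_C = 286.48 K and T_H = 303.15 K, so ΔT = 16.67 K.
COP_Carnot = T_H/ΔT = 303.15/16.67 = 18.19.
Resistance heating needs Ẇ_res = Q̇_H = 109000 W; the reversible heat pump needs only Ẇ_hp = Q̇_H/COP = 5993 W.
Saving = 109000 − 5993 = 103000 W.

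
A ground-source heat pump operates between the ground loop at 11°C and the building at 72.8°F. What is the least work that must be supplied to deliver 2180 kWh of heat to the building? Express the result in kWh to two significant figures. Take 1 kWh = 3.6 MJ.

In absolute terms T_C = 284.15 K and T_H = 295.82 K, so ΔT = 11.67 K.
The reversible limit is COP_HP = T_H/ΔT = 25.36, so W_min = Q_H/COP = Q_H·ΔT/T_H.
W_min = 2180 × 11.67/295.82 = 85.98 kWh.

86 kWh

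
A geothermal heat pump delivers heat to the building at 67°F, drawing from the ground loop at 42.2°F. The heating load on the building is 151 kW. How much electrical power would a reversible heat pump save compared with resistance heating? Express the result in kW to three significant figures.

In absolute terms T_C = 278.82 K and T_H = 292.59 K, so ΔT = 13.78 K.
COP_Carnot = T_H/ΔT = 292.59/13.78 = 21.24.
Resistance heating needs Ẇ_res = Q̇_H = 151.0 kW; the reversible heat pump needs only Ẇ_hp = Q̇_H/COP = 7.110 kW.
Saving = 151.0 − 7.110 = 143.9 kW.

144 kW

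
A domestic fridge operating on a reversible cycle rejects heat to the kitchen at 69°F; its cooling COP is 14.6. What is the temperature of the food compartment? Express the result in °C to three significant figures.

1.73 °C

For a Carnot refrigerator COP_R = T_C/(T_H − T_C), so T_C = COP·T_H/(1 + COP).
With T_H = 293.71 K, T_C = 14.6 × 293.71/15.60 = 274.88 K.
Converting, 274.88 K = 1.73°C.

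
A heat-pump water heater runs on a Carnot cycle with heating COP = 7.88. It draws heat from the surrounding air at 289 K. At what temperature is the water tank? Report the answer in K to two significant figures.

COP_HP = T_H/(T_H − T_C) rearranges to T_H = COP·T_C/(COP − 1).
With T_C = 289.00 K, T_H = 7.88 × 289.00/6.880 = 331.01 K.

330 K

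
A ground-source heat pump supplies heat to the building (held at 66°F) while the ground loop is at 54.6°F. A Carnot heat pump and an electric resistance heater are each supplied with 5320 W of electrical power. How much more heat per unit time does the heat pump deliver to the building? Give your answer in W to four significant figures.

240000 W

In absolute terms T_C = 285.71 K and T_H = 292.04 K, so ΔT = 6.333 K.
COP_Carnot = T_H/ΔT = 292.04/6.333 = 46.11.
The heat pump delivers Q̇_H = COP × Ẇ = 245300 W; the resistance heater delivers Ẇ = 5320 W.
Extra = (COP − 1)·Ẇ = 240000 W.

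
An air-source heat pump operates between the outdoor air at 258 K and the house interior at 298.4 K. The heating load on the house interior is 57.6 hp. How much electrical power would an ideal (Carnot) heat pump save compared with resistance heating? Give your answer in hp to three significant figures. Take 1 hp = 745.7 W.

The reservoir spacing is ΔT = 298.4 − 258 = 40.40 K.
COP_Carnot = T_H/ΔT = 298.40/40.40 = 7.386.
Resistance heating needs Ẇ_res = Q̇_H = 57.60 hp; the reversible heat pump needs only Ẇ_hp = Q̇_H/COP = 7.798 hp.
Saving = 57.60 − 7.798 = 49.80 hp.

49.8 hp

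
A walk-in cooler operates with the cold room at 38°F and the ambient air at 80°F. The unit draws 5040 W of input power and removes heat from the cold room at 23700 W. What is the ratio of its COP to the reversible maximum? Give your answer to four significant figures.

COP_actual = Q̇_C/Ẇ = 23700/5040 = 4.702.
In absolute terms T_C = 276.48 K and T_H = 299.82 K, so ΔT = 23.33 K.
COP_Carnot = T_C/ΔT = 276.48/23.33 = 11.85.
η_II = COP_actual/COP_Carnot = 4.702/11.85 = 0.3968.

0.3968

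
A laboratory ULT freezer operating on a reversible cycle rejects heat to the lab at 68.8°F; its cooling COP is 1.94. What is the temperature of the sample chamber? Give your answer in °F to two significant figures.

For a Carnot refrigerator COP_R = T_C/(T_H − T_C), so T_C = COP·T_H/(1 + COP).
With T_H = 293.59 K, T_C = 1.94 × 293.59/2.940 = 193.73 K.
Converting, 193.73 K = -110.95°F.

-110 °F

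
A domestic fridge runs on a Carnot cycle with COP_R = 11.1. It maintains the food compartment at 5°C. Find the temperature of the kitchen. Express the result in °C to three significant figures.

COP_R = T_C/(T_H − T_C) gives T_H − T_C = T_C/COP.
With T_C = 278.15 K, T_H = 278.15 × (1 + 1/11.1) = 303.21 K.
Converting, 303.21 K = 30.06°C.

30.1 °C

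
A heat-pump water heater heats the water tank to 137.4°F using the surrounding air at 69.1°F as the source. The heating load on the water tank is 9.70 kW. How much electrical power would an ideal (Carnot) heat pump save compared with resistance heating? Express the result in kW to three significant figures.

In absolute terms T_C = 293.76 K and T_H = 331.71 K, so ΔT = 37.94 K.
COP_Carnot = T_H/ΔT = 331.71/37.94 = 8.742.
Resistance heating needs Ẇ_res = Q̇_H = 9.700 kW; the reversible heat pump needs only Ẇ_hp = Q̇_H/COP = 1.110 kW.
Saving = 9.700 − 1.110 = 8.590 kW.

8.59 kW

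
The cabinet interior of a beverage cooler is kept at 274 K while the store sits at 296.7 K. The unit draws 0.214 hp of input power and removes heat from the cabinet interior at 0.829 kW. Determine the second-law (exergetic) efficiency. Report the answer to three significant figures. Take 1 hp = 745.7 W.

Converting, Q̇_C = 0.8290 kW = 1.112 hp, so COP_actual = Q̇_C/Ẇ = 1.112/0.2140 = 5.195.
The reservoir spacing is ΔT = 296.7 − 274 = 22.70 K.
COP_Carnot = T_C/ΔT = 274.00/22.70 = 12.07.
η_II = COP_actual/COP_Carnot = 5.195/12.07 = 0.4304.

0.430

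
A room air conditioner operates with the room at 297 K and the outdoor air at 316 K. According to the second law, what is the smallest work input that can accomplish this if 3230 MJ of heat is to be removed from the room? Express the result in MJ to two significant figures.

210 MJ

The reservoir spacing is ΔT = 316 − 297 = 19.00 K.
The reversible limit is COP_R = T_C/ΔT = 15.63, so W_min = Q_C/COP = Q_C·ΔT/T_C.
W_min = 3230 × 19.00/297.00 = 206.6 MJ.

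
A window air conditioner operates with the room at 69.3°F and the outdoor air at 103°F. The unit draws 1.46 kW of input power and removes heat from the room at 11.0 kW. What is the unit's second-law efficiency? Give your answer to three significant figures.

COP_actual = Q̇_C/Ẇ = 11.00/1.460 = 7.534.
In absolute terms T_C = 293.87 K and T_H = 312.59 K, so ΔT = 18.72 K.
COP_Carnot = T_C/ΔT = 293.87/18.72 = 15.70.
η_II = COP_actual/COP_Carnot = 7.534/15.70 = 0.4800.

0.480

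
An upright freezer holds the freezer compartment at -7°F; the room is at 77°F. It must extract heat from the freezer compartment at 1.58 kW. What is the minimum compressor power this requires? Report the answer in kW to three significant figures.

In absolute terms T_C = 251.48 K and T_H = 298.15 K, so ΔT = 46.67 K.
COP_Carnot = T_C/ΔT = 251.48/46.67 = 5.389.
Ẇ_min = Q̇/COP_Carnot = 1.580/5.389 = 0.2932 kW.

0.293 kW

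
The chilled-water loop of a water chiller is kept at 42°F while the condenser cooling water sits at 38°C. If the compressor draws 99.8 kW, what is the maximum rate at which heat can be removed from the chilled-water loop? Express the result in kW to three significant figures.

In absolute terms T_C = 278.71 K and T_H = 311.15 K, so ΔT = 32.44 K.
COP_Carnot = T_C/ΔT = 278.71/32.44 = 8.590.
Q̇_max = COP_Carnot × Ẇ = 8.590 × 99.80 kW = 857.3 kW.

857 kW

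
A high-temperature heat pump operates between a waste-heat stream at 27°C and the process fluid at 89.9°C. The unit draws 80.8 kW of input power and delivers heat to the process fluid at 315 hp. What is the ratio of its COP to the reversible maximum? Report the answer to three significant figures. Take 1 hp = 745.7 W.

0.504

Converting, Q̇_H = 315.0 hp = 234.9 kW, so COP_actual = Q̇_H/Ẇ = 234.9/80.80 = 2.907.
In absolute terms T_C = 300.15 K and T_H = 363.05 K, so ΔT = 62.90 K.
COP_Carnot = T_H/ΔT = 363.05/62.90 = 5.772.
η_II = COP_actual/COP_Carnot = 2.907/5.772 = 0.5037.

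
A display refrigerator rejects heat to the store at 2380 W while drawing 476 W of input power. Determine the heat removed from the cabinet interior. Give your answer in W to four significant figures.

1904 W

For a cyclic device the first law requires Q̇_H = Q̇_C + Ẇ.
Q̇_C = Q̇_H − Ẇ = 1904 W.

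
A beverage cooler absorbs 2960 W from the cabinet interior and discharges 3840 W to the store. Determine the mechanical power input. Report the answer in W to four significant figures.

880.0 W

For a cyclic device the first law requires Q̇_H = Q̇_C + Ẇ.
Ẇ = Q̇_H − Q̇_C = 880.0 W.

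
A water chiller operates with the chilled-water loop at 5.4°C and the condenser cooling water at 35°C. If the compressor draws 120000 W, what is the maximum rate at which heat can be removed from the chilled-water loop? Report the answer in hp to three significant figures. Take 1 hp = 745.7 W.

1510 hp

In absolute terms T_C = 278.55 K and T_H = 308.15 K, so ΔT = 29.60 K.
COP_Carnot = T_C/ΔT = 278.55/29.60 = 9.410.
Q̇_max = COP_Carnot × Ẇ = 9.410 × 120000 W = 1129000 W = 1514 hp.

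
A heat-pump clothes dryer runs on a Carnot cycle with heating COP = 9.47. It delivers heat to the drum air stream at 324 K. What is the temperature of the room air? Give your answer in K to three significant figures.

COP_HP = T_H/(T_H − T_C) gives T_H − T_C = T_H/COP.
With T_H = 324.00 K, T_C = 324.00 × (1 − 1/9.47) = 289.79 K.

290 K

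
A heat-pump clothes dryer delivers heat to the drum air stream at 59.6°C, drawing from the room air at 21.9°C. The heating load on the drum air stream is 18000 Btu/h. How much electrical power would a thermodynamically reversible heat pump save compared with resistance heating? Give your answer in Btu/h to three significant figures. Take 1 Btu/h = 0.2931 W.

16000 Btu/h

In absolute terms T_C = 295.05 K and T_H = 332.75 K, so ΔT = 37.70 K.
COP_Carnot = T_H/ΔT = 332.75/37.70 = 8.826.
Resistance heating needs Ẇ_res = Q̇_H = 18000 Btu/h; the reversible heat pump needs only Ẇ_hp = Q̇_H/COP = 2039 Btu/h.
Saving = 18000 − 2039 = 15960 Btu/h.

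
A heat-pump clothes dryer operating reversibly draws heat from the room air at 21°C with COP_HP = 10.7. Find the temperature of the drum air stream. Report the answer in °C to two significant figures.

COP_HP = T_H/(T_H − T_C) rearranges to T_H = COP·T_C/(COP − 1).
With T_C = 294.15 K, T_H = 10.7 × 294.15/9.700 = 324.47 K.
Converting, 324.47 K = 51.32°C.

51 °C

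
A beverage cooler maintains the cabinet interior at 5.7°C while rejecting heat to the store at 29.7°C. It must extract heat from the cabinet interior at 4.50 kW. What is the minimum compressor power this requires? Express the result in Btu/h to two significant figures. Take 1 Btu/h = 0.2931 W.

In absolute terms T_C = 278.85 K and T_H = 302.85 K, so ΔT = 24.00 K.
COP_Carnot = T_C/ΔT = 278.85/24.00 = 11.62.
Ẇ_min = Q̇/COP_Carnot = 4.500/11.62 = 0.3873 kW = 1321 Btu/h.

1300 Btu/h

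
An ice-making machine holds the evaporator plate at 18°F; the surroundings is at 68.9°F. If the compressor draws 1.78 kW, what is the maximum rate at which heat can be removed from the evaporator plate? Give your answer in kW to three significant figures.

16.7 kW

In absolute terms T_C = 265.37 K and T_H = 293.65 K, so ΔT = 28.28 K.
COP_Carnot = T_C/ΔT = 265.37/28.28 = 9.384.
Q̇_max = COP_Carnot × Ẇ = 9.384 × 1.780 kW = 16.70 kW.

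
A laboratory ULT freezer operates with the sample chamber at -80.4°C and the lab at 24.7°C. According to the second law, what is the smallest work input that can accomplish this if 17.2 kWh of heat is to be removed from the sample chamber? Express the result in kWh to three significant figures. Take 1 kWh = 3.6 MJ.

In absolute terms T_C = 192.75 K and T_H = 297.85 K, so ΔT = 105.1 K.
The reversible limit is COP_R = T_C/ΔT = 1.834, so W_min = Q_C/COP = Q_C·ΔT/T_C.
W_min = 17.20 × 105.1/192.75 = 9.379 kWh.

9.38 kWh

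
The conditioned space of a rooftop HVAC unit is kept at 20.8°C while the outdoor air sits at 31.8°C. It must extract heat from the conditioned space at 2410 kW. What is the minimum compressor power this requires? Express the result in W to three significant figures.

90200 W

In absolute terms T_C = 293.95 K and T_H = 304.95 K, so ΔT = 11.00 K.
COP_Carnot = T_C/ΔT = 293.95/11.00 = 26.72.
Ẇ_min = Q̇/COP_Carnot = 2410/26.72 = 90.19 kW = 90190 W.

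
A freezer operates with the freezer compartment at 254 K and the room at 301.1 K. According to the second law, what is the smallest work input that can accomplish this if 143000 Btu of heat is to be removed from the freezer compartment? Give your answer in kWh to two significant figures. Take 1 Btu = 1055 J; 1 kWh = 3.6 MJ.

7.8 kWh

The reservoir spacing is ΔT = 301.1 − 254 = 47.10 K.
The reversible limit is COP_R = T_C/ΔT = 5.393, so W_min = Q_C/COP = Q_C·ΔT/T_C.
W_min = 143000 × 47.10/254.00 = 26520 Btu = 7.771 kWh.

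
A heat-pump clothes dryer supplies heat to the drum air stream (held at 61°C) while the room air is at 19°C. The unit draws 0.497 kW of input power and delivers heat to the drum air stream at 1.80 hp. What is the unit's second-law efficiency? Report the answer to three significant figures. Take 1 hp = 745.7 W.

Converting, Q̇_H = 1.800 hp = 1.342 kW, so COP_actual = Q̇_H/Ẇ = 1.342/0.4970 = 2.701.
In absolute terms T_C = 292.15 K and T_H = 334.15 K, so ΔT = 42.00 K.
COP_Carnot = T_H/ΔT = 334.15/42.00 = 7.956.
η_II = COP_actual/COP_Carnot = 2.701/7.956 = 0.3395.

0.339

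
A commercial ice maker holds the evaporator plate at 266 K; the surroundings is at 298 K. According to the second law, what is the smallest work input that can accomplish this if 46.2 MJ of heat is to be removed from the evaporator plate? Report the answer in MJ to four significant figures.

5.558 MJ

The reservoir spacing is ΔT = 298 − 266 = 32.00 K.
The reversible limit is COP_R = T_C/ΔT = 8.313, so W_min = Q_C/COP = Q_C·ΔT/T_C.
W_min = 46.20 × 32.00/266.00 = 5.558 MJ.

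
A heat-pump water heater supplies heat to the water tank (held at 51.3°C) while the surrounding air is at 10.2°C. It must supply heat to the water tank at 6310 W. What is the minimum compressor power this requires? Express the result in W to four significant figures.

799.3 W

In absolute terms T_C = 283.35 K and T_H = 324.45 K, so ΔT = 41.10 K.
COP_Carnot = T_H/ΔT = 324.45/41.10 = 7.894.
Ẇ_min = Q̇/COP_Carnot = 6310/7.894 = 799.3 W.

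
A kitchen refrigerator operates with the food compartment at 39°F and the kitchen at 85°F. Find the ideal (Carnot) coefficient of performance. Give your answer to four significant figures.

10.84

In absolute terms T_C = 277.04 K and T_H = 302.59 K, so ΔT = 25.56 K.
For a reversible cycle, COP_Carnot = T_C/ΔT = 277.04/25.56 = 10.84.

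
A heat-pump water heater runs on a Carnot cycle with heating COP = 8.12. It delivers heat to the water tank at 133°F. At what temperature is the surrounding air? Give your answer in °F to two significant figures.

COP_HP = T_H/(T_H − T_C) gives T_H − T_C = T_H/COP.
With T_H = 329.26 K, T_C = 329.26 × (1 − 1/8.12) = 288.71 K.
Converting, 288.71 K = 60.01°F.

60 °F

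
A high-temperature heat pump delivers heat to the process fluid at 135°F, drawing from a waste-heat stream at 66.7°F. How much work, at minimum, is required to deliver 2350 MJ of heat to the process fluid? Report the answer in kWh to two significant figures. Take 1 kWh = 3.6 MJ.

75 kWh

In absolute terms T_C = 292.43 K and T_H = 330.37 K, so ΔT = 37.94 K.
The reversible limit is COP_HP = T_H/ΔT = 8.707, so W_min = Q_H/COP = Q_H·ΔT/T_H.
W_min = 2350 × 37.94/330.37 = 269.9 MJ = 74.97 kWh.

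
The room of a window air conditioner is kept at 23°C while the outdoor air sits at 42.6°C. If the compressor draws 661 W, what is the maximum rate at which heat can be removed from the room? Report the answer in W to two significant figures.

In absolute terms T_C = 296.15 K and T_H = 315.75 K, so ΔT = 19.60 K.
COP_Carnot = T_C/ΔT = 296.15/19.60 = 15.11.
Q̇_max = COP_Carnot × Ẇ = 15.11 × 661.0 W = 9988 W.

10000 W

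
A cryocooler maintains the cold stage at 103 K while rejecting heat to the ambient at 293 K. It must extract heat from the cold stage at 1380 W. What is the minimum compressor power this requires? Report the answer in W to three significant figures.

The reservoir spacing is ΔT = 293 − 103 = 190.0 K.
COP_Carnot = T_C/ΔT = 103.00/190.0 = 0.5421.
Ẇ_min = Q̇/COP_Carnot = 1380/0.5421 = 2546 W.

2550 W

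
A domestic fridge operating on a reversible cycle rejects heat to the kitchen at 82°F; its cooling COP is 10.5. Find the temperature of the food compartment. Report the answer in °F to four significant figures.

34.90 °F

For a Carnot refrigerator COP_R = T_C/(T_H − T_C), so T_C = COP·T_H/(1 + COP).
With T_H = 300.93 K, T_C = 10.5 × 300.93/11.50 = 274.76 K.
Converting, 274.76 K = 34.90°F.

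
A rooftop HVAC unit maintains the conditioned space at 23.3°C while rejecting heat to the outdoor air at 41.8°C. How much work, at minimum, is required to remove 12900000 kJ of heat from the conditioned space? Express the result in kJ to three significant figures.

In absolute terms T_C = 296.45 K and T_H = 314.95 K, so ΔT = 18.50 K.
The reversible limit is COP_R = T_C/ΔT = 16.02, so W_min = Q_C/COP = Q_C·ΔT/T_C.
W_min = 12900000 × 18.50/296.45 = 805000 kJ.

805000 kJ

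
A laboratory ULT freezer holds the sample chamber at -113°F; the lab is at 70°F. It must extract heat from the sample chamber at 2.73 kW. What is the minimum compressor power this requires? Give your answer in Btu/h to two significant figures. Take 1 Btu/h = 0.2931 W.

In absolute terms T_C = 192.59 K and T_H = 294.26 K, so ΔT = 101.7 K.
COP_Carnot = T_C/ΔT = 192.59/101.7 = 1.894.
Ẇ_min = Q̇/COP_Carnot = 2.730/1.894 = 1.441 kW = 4917 Btu/h.

4900 Btu/h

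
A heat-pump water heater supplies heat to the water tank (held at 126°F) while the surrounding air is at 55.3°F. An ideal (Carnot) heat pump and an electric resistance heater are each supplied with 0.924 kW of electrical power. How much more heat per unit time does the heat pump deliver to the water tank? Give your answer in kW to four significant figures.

In absolute terms T_C = 286.09 K and T_H = 325.37 K, so ΔT = 39.28 K.
COP_Carnot = T_H/ΔT = 325.37/39.28 = 8.284.
The heat pump delivers Q̇_H = COP × Ẇ = 7.654 kW; the resistance heater delivers Ẇ = 0.9240 kW.
Extra = (COP − 1)·Ẇ = 6.730 kW.

6.730 kW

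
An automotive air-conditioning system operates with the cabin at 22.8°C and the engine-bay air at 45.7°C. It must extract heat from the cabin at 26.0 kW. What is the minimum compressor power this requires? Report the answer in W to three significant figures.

In absolute terms T_C = 295.95 K and T_H = 318.85 K, so ΔT = 22.90 K.
COP_Carnot = T_C/ΔT = 295.95/22.90 = 12.92.
Ẇ_min = Q̇/COP_Carnot = 26.00/12.92 = 2.012 kW = 2012 W.

2010 W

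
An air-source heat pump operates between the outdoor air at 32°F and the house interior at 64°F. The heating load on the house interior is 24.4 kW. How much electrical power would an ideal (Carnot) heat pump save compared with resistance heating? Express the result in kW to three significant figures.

In absolute terms T_C = 273.15 K and T_H = 290.93 K, so ΔT = 17.78 K.
COP_Carnot = T_H/ΔT = 290.93/17.78 = 16.36.
Resistance heating needs Ẇ_res = Q̇_H = 24.40 kW; the reversible heat pump needs only Ẇ_hp = Q̇_H/COP = 1.491 kW.
Saving = 24.40 − 1.491 = 22.91 kW.

22.9 kW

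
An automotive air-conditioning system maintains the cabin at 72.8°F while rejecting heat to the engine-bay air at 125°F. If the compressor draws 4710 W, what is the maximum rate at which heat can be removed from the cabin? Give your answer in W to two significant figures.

48000 W

In absolute terms T_C = 295.82 K and T_H = 324.82 K, so ΔT = 29.00 K.
COP_Carnot = T_C/ΔT = 295.82/29.00 = 10.20.
Q̇_max = COP_Carnot × Ẇ = 10.20 × 4710 W = 48040 W.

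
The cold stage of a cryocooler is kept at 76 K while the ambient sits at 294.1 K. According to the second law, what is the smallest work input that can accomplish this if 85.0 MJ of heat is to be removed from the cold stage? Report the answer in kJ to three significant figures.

The reservoir spacing is ΔT = 294.1 − 76 = 218.1 K.
The reversible limit is COP_R = T_C/ΔT = 0.3485, so W_min = Q_C/COP = Q_C·ΔT/T_C.
W_min = 85.00 × 218.1/76.00 = 243.9 MJ = 243900 kJ.

244000 kJ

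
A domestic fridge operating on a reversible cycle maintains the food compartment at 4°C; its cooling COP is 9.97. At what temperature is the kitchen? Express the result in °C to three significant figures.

COP_R = T_C/(T_H − T_C) gives T_H − T_C = T_C/COP.
With T_C = 277.15 K, T_H = 277.15 × (1 + 1/9.97) = 304.95 K.
Converting, 304.95 K = 31.80°C.

31.8 °C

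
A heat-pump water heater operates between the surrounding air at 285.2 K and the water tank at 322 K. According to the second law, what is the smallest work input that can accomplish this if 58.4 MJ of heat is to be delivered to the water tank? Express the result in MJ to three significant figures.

6.67 MJ

The reservoir spacing is ΔT = 322 − 285.2 = 36.80 K.
The reversible limit is COP_HP = T_H/ΔT = 8.750, so W_min = Q_H/COP = Q_H·ΔT/T_H.
W_min = 58.40 × 36.80/322.00 = 6.674 MJ.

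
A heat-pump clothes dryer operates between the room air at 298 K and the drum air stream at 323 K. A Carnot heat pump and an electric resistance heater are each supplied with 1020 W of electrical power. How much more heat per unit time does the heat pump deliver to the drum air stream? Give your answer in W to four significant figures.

12160 W

The reservoir spacing is ΔT = 323 − 298 = 25.00 K.
COP_Carnot = T_H/ΔT = 323.00/25.00 = 12.92.
The heat pump delivers Q̇_H = COP × Ẇ = 13180 W; the resistance heater delivers Ẇ = 1020 W.
Extra = (COP − 1)·Ẇ = 12160 W.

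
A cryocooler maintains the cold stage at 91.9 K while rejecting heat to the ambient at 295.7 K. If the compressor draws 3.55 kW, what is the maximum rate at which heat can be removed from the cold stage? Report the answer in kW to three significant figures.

The reservoir spacing is ΔT = 295.7 − 91.9 = 203.8 K.
COP_Carnot = T_C/ΔT = 91.90/203.8 = 0.4509.
Q̇_max = COP_Carnot × Ẇ = 0.4509 × 3.550 kW = 1.601 kW.

1.60 kW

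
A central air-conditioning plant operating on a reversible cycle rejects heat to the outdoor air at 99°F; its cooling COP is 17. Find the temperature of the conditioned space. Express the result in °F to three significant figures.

For a Carnot refrigerator COP_R = T_C/(T_H − T_C), so T_C = COP·T_H/(1 + COP).
With T_H = 310.37 K, T_C = 17 × 310.37/18.00 = 293.13 K.
Converting, 293.13 K = 67.96°F.

68.0 °F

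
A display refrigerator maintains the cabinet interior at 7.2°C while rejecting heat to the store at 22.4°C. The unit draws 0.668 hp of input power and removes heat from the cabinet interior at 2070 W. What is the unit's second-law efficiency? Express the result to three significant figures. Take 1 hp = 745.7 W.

Converting, Q̇_C = 2070 W = 2.776 hp, so COP_actual = Q̇_C/Ẇ = 2.776/0.6680 = 4.156.
In absolute terms T_C = 280.35 K and T_H = 295.55 K, so ΔT = 15.20 K.
COP_Carnot = T_C/ΔT = 280.35/15.20 = 18.44.
η_II = COP_actual/COP_Carnot = 4.156/18.44 = 0.2253.

0.225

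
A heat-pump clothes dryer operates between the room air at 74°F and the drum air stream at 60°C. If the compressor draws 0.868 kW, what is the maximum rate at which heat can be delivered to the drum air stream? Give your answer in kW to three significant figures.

In absolute terms T_C = 296.48 K and T_H = 333.15 K, so ΔT = 36.67 K.
COP_Carnot = T_H/ΔT = 333.15/36.67 = 9.086.
Q̇_max = COP_Carnot × Ẇ = 9.086 × 0.8680 kW = 7.887 kW.

7.89 kW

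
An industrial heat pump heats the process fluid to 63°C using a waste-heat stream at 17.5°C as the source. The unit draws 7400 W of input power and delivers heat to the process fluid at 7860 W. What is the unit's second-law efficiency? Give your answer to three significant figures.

0.144

COP_actual = Q̇_H/Ẇ = 7860/7400 = 1.062.
In absolute terms T_C = 290.65 K and T_H = 336.15 K, so ΔT = 45.50 K.
COP_Carnot = T_H/ΔT = 336.15/45.50 = 7.388.
η_II = COP_actual/COP_Carnot = 1.062/7.388 = 0.1438.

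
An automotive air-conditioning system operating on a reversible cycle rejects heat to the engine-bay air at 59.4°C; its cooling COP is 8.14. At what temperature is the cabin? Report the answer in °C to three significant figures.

For a Carnot refrigerator COP_R = T_C/(T_H − T_C), so T_C = COP·T_H/(1 + COP).
With T_H = 332.55 K, T_C = 8.14 × 332.55/9.140 = 296.17 K.
Converting, 296.17 K = 23.02°C.

23.0 °C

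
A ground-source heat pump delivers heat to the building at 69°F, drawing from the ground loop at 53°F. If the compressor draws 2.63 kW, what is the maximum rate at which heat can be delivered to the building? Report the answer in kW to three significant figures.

In absolute terms T_C = 284.82 K and T_H = 293.71 K, so ΔT = 8.889 K.
COP_Carnot = T_H/ΔT = 293.71/8.889 = 33.04.
Q̇_max = COP_Carnot × Ẇ = 33.04 × 2.630 kW = 86.90 kW.

86.9 kW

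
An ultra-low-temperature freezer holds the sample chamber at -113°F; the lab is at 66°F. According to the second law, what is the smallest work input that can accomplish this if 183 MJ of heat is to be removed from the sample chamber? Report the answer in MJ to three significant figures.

In absolute terms T_C = 192.59 K and T_H = 292.04 K, so ΔT = 99.44 K.
The reversible limit is COP_R = T_C/ΔT = 1.937, so W_min = Q_C/COP = Q_C·ΔT/T_C.
W_min = 183.0 × 99.44/192.59 = 94.49 MJ.

94.5 MJ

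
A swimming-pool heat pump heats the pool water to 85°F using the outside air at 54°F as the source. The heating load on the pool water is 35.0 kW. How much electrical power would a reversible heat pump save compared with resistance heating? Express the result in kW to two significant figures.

In absolute terms T_C = 285.37 K and T_H = 302.59 K, so ΔT = 17.22 K.
COP_Carnot = T_H/ΔT = 302.59/17.22 = 17.57.
Resistance heating needs Ẇ_res = Q̇_H = 35.00 kW; the reversible heat pump needs only Ẇ_hp = Q̇_H/COP = 1.992 kW.
Saving = 35.00 − 1.992 = 33.01 kW.

33 kW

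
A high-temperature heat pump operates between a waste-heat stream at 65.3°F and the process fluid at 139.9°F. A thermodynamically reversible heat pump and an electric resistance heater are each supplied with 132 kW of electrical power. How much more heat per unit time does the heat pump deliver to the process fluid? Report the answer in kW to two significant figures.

930 kW

In absolute terms T_C = 291.65 K and T_H = 333.09 K, so ΔT = 41.44 K.
COP_Carnot = T_H/ΔT = 333.09/41.44 = 8.037.
The heat pump delivers Q̇_H = COP × Ẇ = 1061 kW; the resistance heater delivers Ẇ = 132.0 kW.
Extra = (COP − 1)·Ẇ = 928.9 kW.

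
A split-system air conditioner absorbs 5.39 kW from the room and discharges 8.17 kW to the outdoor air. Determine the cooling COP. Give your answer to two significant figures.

1.9

The first law gives Q̇_H = Q̇_C + Ẇ, so the three rates are Q̇_C = 5.390, Q̇_H = 8.170, Ẇ = 2.780 kW.
COP_R = Q̇_C/Ẇ = 5.390/2.780 = 1.939.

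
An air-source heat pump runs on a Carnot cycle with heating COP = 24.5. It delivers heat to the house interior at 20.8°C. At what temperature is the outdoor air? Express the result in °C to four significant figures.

8.802 °C

COP_HP = T_H/(T_H − T_C) gives T_H − T_C = T_H/COP.
With T_H = 293.95 K, T_C = 293.95 × (1 − 1/24.5) = 281.95 K.
Converting, 281.95 K = 8.80°C.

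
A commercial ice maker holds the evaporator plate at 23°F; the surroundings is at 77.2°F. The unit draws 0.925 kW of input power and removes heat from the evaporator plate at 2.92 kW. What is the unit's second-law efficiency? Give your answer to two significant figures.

COP_actual = Q̇_C/Ẇ = 2.920/0.9250 = 3.157.
In absolute terms T_C = 268.15 K and T_H = 298.26 K, so ΔT = 30.11 K.
COP_Carnot = T_C/ΔT = 268.15/30.11 = 8.905.
η_II = COP_actual/COP_Carnot = 3.157/8.905 = 0.3545.

0.35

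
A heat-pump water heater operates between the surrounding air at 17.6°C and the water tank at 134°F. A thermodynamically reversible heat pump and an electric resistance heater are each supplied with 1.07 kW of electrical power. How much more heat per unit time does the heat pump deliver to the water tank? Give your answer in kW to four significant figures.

In absolute terms T_C = 290.75 K and T_H = 329.82 K, so ΔT = 39.07 K.
COP_Carnot = T_H/ΔT = 329.82/39.07 = 8.442.
The heat pump delivers Q̇_H = COP × Ẇ = 9.033 kW; the resistance heater delivers Ẇ = 1.070 kW.
Extra = (COP − 1)·Ẇ = 7.963 kW.

7.963 kW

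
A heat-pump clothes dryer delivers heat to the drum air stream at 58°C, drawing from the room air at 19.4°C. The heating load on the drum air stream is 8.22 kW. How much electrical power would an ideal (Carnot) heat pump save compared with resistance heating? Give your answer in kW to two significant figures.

7.3 kW

In absolute terms T_C = 292.55 K and T_H = 331.15 K, so ΔT = 38.60 K.
COP_Carnot = T_H/ΔT = 331.15/38.60 = 8.579.
Resistance heating needs Ẇ_res = Q̇_H = 8.220 kW; the reversible heat pump needs only Ẇ_hp = Q̇_H/COP = 0.9582 kW.
Saving = 8.220 − 0.9582 = 7.262 kW.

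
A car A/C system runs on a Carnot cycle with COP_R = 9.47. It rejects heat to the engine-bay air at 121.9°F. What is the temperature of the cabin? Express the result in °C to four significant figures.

19.09 °C

For a Carnot refrigerator COP_R = T_C/(T_H − T_C), so T_C = COP·T_H/(1 + COP).
With T_H = 323.09 K, T_C = 9.47 × 323.09/10.47 = 292.24 K.
Converting, 292.24 K = 19.09°C.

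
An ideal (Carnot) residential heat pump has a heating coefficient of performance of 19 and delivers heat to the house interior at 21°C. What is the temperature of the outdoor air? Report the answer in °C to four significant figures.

COP_HP = T_H/(T_H − T_C) gives T_H − T_C = T_H/COP.
With T_H = 294.15 K, T_C = 294.15 × (1 − 1/19) = 278.67 K.
Converting, 278.67 K = 5.52°C.

5.518 °C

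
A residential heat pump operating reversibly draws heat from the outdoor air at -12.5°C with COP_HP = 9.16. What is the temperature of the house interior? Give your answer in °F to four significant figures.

COP_HP = T_H/(T_H − T_C) rearranges to T_H = COP·T_C/(COP − 1).
With T_C = 260.65 K, T_H = 9.16 × 260.65/8.160 = 292.59 K.
Converting, 292.59 K = 67.00°F.

67.00 °F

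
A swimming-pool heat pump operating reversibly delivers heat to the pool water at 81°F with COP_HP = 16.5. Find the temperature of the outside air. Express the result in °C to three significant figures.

9.02 °C

COP_HP = T_H/(T_H − T_C) gives T_H − T_C = T_H/COP.
With T_H = 300.37 K, T_C = 300.37 × (1 − 1/16.5) = 282.17 K.
Converting, 282.17 K = 9.02°C.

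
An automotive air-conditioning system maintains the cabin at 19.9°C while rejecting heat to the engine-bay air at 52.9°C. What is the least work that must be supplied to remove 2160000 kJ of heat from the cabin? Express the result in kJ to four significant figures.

243200 kJ

In absolute terms T_C = 293.05 K and T_H = 326.05 K, so ΔT = 33.00 K.
The reversible limit is COP_R = T_C/ΔT = 8.880, so W_min = Q_C/COP = Q_C·ΔT/T_C.
W_min = 2160000 × 33.00/293.05 = 243200 kJ.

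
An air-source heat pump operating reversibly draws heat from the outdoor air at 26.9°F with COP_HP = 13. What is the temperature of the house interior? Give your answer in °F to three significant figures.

COP_HP = T_H/(T_H − T_C) rearranges to T_H = COP·T_C/(COP − 1).
With T_C = 270.32 K, T_H = 13 × 270.32/12.00 = 292.84 K.
Converting, 292.84 K = 67.45°F.

67.4 °F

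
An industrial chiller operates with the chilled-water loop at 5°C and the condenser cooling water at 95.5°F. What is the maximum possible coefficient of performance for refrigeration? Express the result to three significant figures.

9.19

In absolute terms T_C = 278.15 K and T_H = 308.43 K, so ΔT = 30.28 K.
For a reversible cycle, COP_Carnot = T_C/ΔT = 278.15/30.28 = 9.187.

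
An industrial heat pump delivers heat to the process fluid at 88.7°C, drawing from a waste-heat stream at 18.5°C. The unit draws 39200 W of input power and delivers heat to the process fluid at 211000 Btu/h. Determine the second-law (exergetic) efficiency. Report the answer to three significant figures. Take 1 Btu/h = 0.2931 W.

Converting, Q̇_H = 211000 Btu/h = 61840 W, so COP_actual = Q̇_H/Ẇ = 61840/39200 = 1.578.
In absolute terms T_C = 291.65 K and T_H = 361.85 K, so ΔT = 70.20 K.
COP_Carnot = T_H/ΔT = 361.85/70.20 = 5.155.
η_II = COP_actual/COP_Carnot = 1.578/5.155 = 0.3061.

0.306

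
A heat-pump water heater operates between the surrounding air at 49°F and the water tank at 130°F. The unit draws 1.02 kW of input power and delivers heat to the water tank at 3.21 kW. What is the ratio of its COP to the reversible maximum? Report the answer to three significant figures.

0.432

COP_actual = Q̇_H/Ẇ = 3.210/1.020 = 3.147.
In absolute terms T_C = 282.59 K and T_H = 327.59 K, so ΔT = 45.00 K.
COP_Carnot = T_H/ΔT = 327.59/45.00 = 7.280.
η_II = COP_actual/COP_Carnot = 3.147/7.280 = 0.4323.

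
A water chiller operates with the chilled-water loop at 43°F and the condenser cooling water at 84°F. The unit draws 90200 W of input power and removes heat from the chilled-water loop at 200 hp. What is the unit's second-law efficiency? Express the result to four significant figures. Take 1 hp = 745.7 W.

0.1349

Converting, Q̇_C = 200.0 hp = 149100 W, so COP_actual = Q̇_C/Ẇ = 149100/90200 = 1.653.
In absolute terms T_C = 279.26 K and T_H = 302.04 K, so ΔT = 22.78 K.
COP_Carnot = T_C/ΔT = 279.26/22.78 = 12.26.
η_II = COP_actual/COP_Carnot = 1.653/12.26 = 0.1349.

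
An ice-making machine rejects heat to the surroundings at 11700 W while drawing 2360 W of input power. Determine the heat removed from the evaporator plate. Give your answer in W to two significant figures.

For a cyclic device the first law requires Q̇_H = Q̇_C + Ẇ.
Q̇_C = Q̇_H − Ẇ = 9340 W.

9300 W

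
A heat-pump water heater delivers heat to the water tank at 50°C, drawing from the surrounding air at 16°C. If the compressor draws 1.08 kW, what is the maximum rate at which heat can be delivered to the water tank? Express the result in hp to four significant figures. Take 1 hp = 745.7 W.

In absolute terms T_C = 289.15 K and T_H = 323.15 K, so ΔT = 34.00 K.
COP_Carnot = T_H/ΔT = 323.15/34.00 = 9.504.
Q̇_max = COP_Carnot × Ẇ = 9.504 × 1.080 kW = 10.26 kW = 13.77 hp.

13.77 hp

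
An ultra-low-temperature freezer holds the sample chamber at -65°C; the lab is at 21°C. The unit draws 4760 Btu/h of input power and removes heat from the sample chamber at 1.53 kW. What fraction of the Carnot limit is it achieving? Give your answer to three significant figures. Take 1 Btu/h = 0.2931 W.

Converting, Q̇_C = 1.530 kW = 5220 Btu/h, so COP_actual = Q̇_C/Ẇ = 5220/4760 = 1.097.
In absolute terms T_C = 208.15 K and T_H = 294.15 K, so ΔT = 86.00 K.
COP_Carnot = T_C/ΔT = 208.15/86.00 = 2.420.
η_II = COP_actual/COP_Carnot = 1.097/2.420 = 0.4531.

0.453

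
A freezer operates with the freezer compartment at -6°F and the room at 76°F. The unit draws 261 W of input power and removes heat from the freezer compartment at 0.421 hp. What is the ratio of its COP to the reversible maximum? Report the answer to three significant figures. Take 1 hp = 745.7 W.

Converting, Q̇_C = 0.4210 hp = 313.9 W, so COP_actual = Q̇_C/Ẇ = 313.9/261.0 = 1.203.
In absolute terms T_C = 252.04 K and T_H = 297.59 K, so ΔT = 45.56 K.
COP_Carnot = T_C/ΔT = 252.04/45.56 = 5.533.
η_II = COP_actual/COP_Carnot = 1.203/5.533 = 0.2174.

0.217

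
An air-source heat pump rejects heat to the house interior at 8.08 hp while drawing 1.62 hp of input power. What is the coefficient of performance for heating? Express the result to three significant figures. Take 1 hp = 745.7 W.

The first law gives Q̇_H = Q̇_C + Ẇ, so the three rates are Q̇_C = 6.460, Q̇_H = 8.080, Ẇ = 1.620 hp.
COP_HP = Q̇_H/Ẇ = 8.080/1.620 = 4.988.

4.99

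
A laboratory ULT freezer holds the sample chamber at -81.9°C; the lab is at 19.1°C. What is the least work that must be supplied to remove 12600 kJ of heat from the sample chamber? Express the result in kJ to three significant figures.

In absolute terms T_C = 191.25 K and T_H = 292.25 K, so ΔT = 101.0 K.
The reversible limit is COP_R = T_C/ΔT = 1.894, so W_min = Q_C/COP = Q_C·ΔT/T_C.
W_min = 12600 × 101.0/191.25 = 6654 kJ.

6650 kJ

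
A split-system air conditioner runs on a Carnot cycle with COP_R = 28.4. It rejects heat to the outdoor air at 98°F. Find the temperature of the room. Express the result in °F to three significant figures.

79.0 °F

For a Carnot refrigerator COP_R = T_C/(T_H − T_C), so T_C = COP·T_H/(1 + COP).
With T_H = 309.82 K, T_C = 28.4 × 309.82/29.40 = 299.28 K.
Converting, 299.28 K = 79.03°F.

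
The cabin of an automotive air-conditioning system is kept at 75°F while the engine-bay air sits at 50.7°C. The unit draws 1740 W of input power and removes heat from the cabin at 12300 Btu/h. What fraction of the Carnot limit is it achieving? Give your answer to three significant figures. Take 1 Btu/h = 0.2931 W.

Converting, Q̇_C = 12300 Btu/h = 3605 W, so COP_actual = Q̇_C/Ẇ = 3605/1740 = 2.072.
In absolute terms T_C = 297.04 K and T_H = 323.85 K, so ΔT = 26.81 K.
COP_Carnot = T_C/ΔT = 297.04/26.81 = 11.08.
η_II = COP_actual/COP_Carnot = 2.072/11.08 = 0.1870.

0.187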